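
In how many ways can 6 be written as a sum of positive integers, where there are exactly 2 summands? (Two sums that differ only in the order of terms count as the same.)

3

Enumerating:
5 + 1
4 + 2
3 + 3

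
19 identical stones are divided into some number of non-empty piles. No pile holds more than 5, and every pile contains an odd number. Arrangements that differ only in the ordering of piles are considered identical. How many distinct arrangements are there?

18

They are:
5,5,5,3,1
5,5,5,1,1,1,1
5,5,3,3,3
5,5,3,3,1,1,1
5,5,3,1,1,1,1,1,1
5,5,1,1,1,1,1,1,1,1,1
5,3,3,3,3,1,1
5,3,3,3,1,1,1,1,1
5,3,3,1,1,1,1,1,1,1,1
5,3,1,1,1,1,1,1,1,1,1,1,1
5,1,1,1,1,1,1,1,1,1,1,1,1,1,1
3,3,3,3,3,3,1
3,3,3,3,3,1,1,1,1
3,3,3,3,1,1,1,1,1,1,1
3,3,3,1,1,1,1,1,1,1,1,1,1
3,3,1,1,1,1,1,1,1,1,1,1,1,1,1
3,1,1,1,1,1,1,1,1,1,1,1,1,1,1,1,1
1,1,1,1,1,1,1,1,1,1,1,1,1,1,1,1,1,1,1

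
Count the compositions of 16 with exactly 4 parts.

Equivalently, choose which 3 of the 15 gaps become plus signs: C(15,3) = 455.

455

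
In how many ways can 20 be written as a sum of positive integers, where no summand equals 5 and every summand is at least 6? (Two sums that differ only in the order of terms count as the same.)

8

They are:
20
14+6
13+7
12+8
11+9
10+10
8+6+6
7+7+6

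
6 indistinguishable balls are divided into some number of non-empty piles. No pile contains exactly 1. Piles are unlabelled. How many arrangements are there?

The partitions of 6 that satisfy the conditions:
6
4 + 2
3 + 3
2 + 2 + 2
Counting gives 4.

4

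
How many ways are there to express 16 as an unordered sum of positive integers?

231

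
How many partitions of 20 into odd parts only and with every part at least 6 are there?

2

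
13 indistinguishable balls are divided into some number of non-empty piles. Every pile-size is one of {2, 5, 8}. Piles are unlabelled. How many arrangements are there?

2

Listing the qualifying partitions of 13:
8+5
5+2+2+2+2
Counting gives 2.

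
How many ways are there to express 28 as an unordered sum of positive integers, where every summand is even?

Enumerating by decreasing first part gives 135 partitions in all.

135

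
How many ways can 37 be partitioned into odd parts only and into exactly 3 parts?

A partial list (first 12 by largest part):
35 + 1 + 1
33 + 3 + 1
31 + 5 + 1
31 + 3 + 3
29 + 7 + 1
29 + 5 + 3
27 + 9 + 1
27 + 7 + 3
27 + 5 + 5
25 + 11 + 1
25 + 9 + 3
25 + 7 + 5
…and 21 more, for 33 total.

33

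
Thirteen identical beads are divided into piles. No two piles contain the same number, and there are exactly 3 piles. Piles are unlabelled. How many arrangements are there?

The partitions of 13 that satisfy the conditions:
10+2+1
9+3+1
8+4+1
8+3+2
7+5+1
7+4+2
6+5+2
6+4+3

8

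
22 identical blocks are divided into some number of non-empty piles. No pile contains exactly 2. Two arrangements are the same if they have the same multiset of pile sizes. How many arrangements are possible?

375

Enumerating by decreasing first part gives 375 partitions in all.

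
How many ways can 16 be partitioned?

There are 231 such partitions.

231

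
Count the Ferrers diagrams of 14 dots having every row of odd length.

22

Enumerating:
13, 1
11, 3
11, 1, 1, 1
9, 5
9, 3, 1, 1
9, 1, 1, 1, 1, 1
7, 7
7, 5, 1, 1
7, 3, 3, 1
7, 3, 1, 1, 1, 1
7, 1, 1, 1, 1, 1, 1, 1
5, 5, 3, 1
5, 5, 1, 1, 1, 1
5, 3, 3, 3
5, 3, 3, 1, 1, 1
5, 3, 1, 1, 1, 1, 1, 1
5, 1, 1, 1, 1, 1, 1, 1, 1, 1
3, 3, 3, 3, 1, 1
3, 3, 3, 1, 1, 1, 1, 1
3, 3, 1, 1, 1, 1, 1, 1, 1, 1
3, 1, 1, 1, 1, 1, 1, 1, 1, 1, 1, 1
1, 1, 1, 1, 1, 1, 1, 1, 1, 1, 1, 1, 1, 1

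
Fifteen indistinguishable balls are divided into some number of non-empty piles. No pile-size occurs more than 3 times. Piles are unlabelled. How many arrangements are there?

A full systematic count gives 105.

105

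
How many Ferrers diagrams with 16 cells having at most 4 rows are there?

There are too many to list fully; the first 12 (by largest part) are:
16
15 + 1
14 + 2
14 + 1 + 1
13 + 3
13 + 2 + 1
13 + 1 + 1 + 1
12 + 4
12 + 3 + 1
12 + 2 + 2
12 + 2 + 1 + 1
11 + 5
…and 52 more, for 64 total.

64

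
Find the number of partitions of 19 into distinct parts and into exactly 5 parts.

5

Listing the qualifying partitions of 19:
9, 4, 3, 2, 1
8, 5, 3, 2, 1
7, 6, 3, 2, 1
7, 5, 4, 2, 1
6, 5, 4, 3, 1
That's 5 in total.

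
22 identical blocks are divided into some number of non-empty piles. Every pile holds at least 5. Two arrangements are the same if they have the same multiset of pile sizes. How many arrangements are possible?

18

The partitions of 22 that satisfy the conditions:
22
17,5
16,6
15,7
14,8
13,9
12,10
12,5,5
11,11
11,6,5
10,7,5
10,6,6
9,8,5
9,7,6
8,8,6
8,7,7
7,5,5,5
6,6,5,5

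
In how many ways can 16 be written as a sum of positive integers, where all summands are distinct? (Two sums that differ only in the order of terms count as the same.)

A partial list (first 12 by largest part):
16
15, 1
14, 2
13, 3
13, 2, 1
12, 4
12, 3, 1
11, 5
11, 4, 1
11, 3, 2
10, 6
10, 5, 1
…and 20 more, for 32 total.

32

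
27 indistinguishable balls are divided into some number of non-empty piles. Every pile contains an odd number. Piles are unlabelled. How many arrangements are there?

192

Counting exhaustively, 192 partitions satisfy the conditions.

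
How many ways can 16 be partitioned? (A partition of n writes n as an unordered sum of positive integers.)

231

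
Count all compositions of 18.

131072

There are 17 gaps and each independently is a cut or not, giving 2^17 = 131072.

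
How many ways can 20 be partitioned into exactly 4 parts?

A partial list (first 12 by largest part):
17 + 1 + 1 + 1
16 + 2 + 1 + 1
15 + 3 + 1 + 1
15 + 2 + 2 + 1
14 + 4 + 1 + 1
14 + 3 + 2 + 1
14 + 2 + 2 + 2
13 + 5 + 1 + 1
13 + 4 + 2 + 1
13 + 3 + 3 + 1
13 + 3 + 2 + 2
12 + 6 + 1 + 1
…and 52 more, for 64 total.

64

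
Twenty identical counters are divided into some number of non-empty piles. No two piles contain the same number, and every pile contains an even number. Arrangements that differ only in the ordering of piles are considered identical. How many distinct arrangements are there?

10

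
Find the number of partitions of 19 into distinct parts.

A partial list (first 12 by largest part):
19
1, 18
2, 17
3, 16
1, 2, 16
4, 15
1, 3, 15
5, 14
1, 4, 14
2, 3, 14
6, 13
1, 5, 13
…and 42 more, for 54 total.

54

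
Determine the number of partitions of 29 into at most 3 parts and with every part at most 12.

Enumerating:
12 + 12 + 5
12 + 11 + 6
12 + 10 + 7
12 + 9 + 8
11 + 11 + 7
11 + 10 + 8
11 + 9 + 9
10 + 10 + 9
That's 8 in total.

8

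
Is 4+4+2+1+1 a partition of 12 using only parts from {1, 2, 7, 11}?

The parts sum to 12, and the condition 'each summand belongs to {1, 2, 7, 11}' is violated.

No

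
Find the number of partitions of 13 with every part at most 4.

39

There are too many to list fully; the first 12 (by largest part) are:
1+4+4+4
2+3+4+4
1+1+3+4+4
1+2+2+4+4
1+1+1+2+4+4
1+1+1+1+1+4+4
3+3+3+4
1+2+3+3+4
1+1+1+3+3+4
2+2+2+3+4
1+1+2+2+3+4
1+1+1+1+2+3+4
…and 27 more, for 39 total.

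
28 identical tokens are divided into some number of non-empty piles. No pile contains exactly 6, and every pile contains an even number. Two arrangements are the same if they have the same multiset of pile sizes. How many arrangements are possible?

Direct enumeration gives 79 partitions.

79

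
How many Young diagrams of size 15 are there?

Counting exhaustively, 176 partitions satisfy the conditions.

176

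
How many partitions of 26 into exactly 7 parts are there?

Enumerating by decreasing first part gives 300 partitions in all.

300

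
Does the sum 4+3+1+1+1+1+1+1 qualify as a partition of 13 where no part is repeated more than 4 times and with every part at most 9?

No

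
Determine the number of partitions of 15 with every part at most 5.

84

Systematic enumeration (by largest part, then next-largest, …) yields 84.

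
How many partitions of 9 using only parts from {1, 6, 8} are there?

3

The partitions of 9 that satisfy the conditions:
8, 1
6, 1, 1, 1
1, 1, 1, 1, 1, 1, 1, 1, 1
Counting gives 3.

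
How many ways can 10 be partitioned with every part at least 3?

Enumerating:
10
7,3
6,4
5,5
4,3,3

5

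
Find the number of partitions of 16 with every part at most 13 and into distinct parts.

There are too many to list fully; the first 12 (by largest part) are:
3+13
1+2+13
4+12
1+3+12
5+11
1+4+11
2+3+11
6+10
1+5+10
2+4+10
1+2+3+10
7+9
…and 17 more, for 29 total.

29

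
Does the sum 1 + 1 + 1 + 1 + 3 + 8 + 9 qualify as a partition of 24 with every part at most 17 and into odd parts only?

The parts sum to 24, and the condition 'every summand is odd' is violated.

No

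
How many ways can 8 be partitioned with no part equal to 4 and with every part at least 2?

Listing the qualifying partitions of 8:
8
2, 6
3, 5
2, 3, 3
2, 2, 2, 2
That's 5 in total.

5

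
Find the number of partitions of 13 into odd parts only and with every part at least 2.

The partitions of 13 that satisfy the conditions:
13
7 + 3 + 3
5 + 5 + 3
Counting gives 3.

3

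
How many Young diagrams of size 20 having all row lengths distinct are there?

64

There are too many to list fully; the first 12 (by largest part) are:
20
19,1
18,2
17,3
17,2,1
16,4
16,3,1
15,5
15,4,1
15,3,2
14,6
14,5,1
…and 52 more, for 64 total.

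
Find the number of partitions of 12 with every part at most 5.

There are too many to list fully; the first 12 (by largest part) are:
5+5+2
5+5+1+1
5+4+3
5+4+2+1
5+4+1+1+1
5+3+3+1
5+3+2+2
5+3+2+1+1
5+3+1+1+1+1
5+2+2+2+1
5+2+2+1+1+1
5+2+1+1+1+1+1
…and 35 more, for 47 total.

47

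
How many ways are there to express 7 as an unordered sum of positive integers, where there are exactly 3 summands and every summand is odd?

2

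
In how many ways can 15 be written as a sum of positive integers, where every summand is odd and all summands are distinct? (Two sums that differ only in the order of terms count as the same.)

4

They are:
15
1, 3, 11
1, 5, 9
3, 5, 7
Counting gives 4.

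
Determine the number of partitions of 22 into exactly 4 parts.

There are 84 such partitions.

84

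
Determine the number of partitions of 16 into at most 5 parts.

Direct enumeration gives 101 partitions.

101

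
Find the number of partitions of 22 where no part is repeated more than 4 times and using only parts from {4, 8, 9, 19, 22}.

The partitions of 22 that satisfy the conditions:
22
9 + 9 + 4

2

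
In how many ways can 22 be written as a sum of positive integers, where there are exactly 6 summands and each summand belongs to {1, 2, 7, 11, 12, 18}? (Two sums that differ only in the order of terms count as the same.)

3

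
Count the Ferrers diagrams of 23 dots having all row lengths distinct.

There are 104 such partitions.

104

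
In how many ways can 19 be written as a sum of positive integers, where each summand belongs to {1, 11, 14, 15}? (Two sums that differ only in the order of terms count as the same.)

4

Enumerating:
15, 1, 1, 1, 1
14, 1, 1, 1, 1, 1
11, 1, 1, 1, 1, 1, 1, 1, 1
1, 1, 1, 1, 1, 1, 1, 1, 1, 1, 1, 1, 1, 1, 1, 1, 1, 1, 1
That's 4 in total.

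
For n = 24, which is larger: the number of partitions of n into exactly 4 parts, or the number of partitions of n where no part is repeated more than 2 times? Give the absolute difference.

Partitions of 24 into exactly 4 parts: 108.
Partitions of 24 where no part is repeated more than 2 times: 431.
|108 − 431| = 323.

323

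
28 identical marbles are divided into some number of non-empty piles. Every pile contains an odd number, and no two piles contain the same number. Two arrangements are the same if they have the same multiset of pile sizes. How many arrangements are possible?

16

The partitions of 28 that satisfy the conditions:
1, 27
3, 25
5, 23
7, 21
9, 19
1, 3, 5, 19
11, 17
1, 3, 7, 17
13, 15
1, 3, 9, 15
1, 5, 7, 15
1, 3, 11, 13
1, 5, 9, 13
3, 5, 7, 13
1, 7, 9, 11
3, 5, 9, 11
That's 16 in total.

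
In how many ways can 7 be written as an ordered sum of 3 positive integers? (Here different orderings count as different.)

A composition of 7 into 3 positive parts is chosen by placing 2 dividers among the 6 gaps between 7 units: C(6,2) = 15.

15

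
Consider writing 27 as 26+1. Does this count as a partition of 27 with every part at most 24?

No

The parts sum to 27, and the condition 'no summand exceeds 24' is violated.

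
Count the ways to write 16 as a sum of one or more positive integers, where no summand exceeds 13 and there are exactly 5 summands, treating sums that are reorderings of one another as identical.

37

A partial list (first 12 by largest part):
1, 1, 1, 1, 12
1, 1, 1, 2, 11
1, 1, 1, 3, 10
1, 1, 2, 2, 10
1, 1, 1, 4, 9
1, 1, 2, 3, 9
1, 2, 2, 2, 9
1, 1, 1, 5, 8
1, 1, 2, 4, 8
1, 1, 3, 3, 8
1, 2, 2, 3, 8
2, 2, 2, 2, 8
…and 25 more, for 37 total.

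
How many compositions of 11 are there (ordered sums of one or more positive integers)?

1024

Each of the 10 gaps between 11 units is either a break or not: 2^10 = 1024.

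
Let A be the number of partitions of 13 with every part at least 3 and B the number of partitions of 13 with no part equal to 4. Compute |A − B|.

61

Partitions of 13 with every part at least 3: 10.
Partitions of 13 with no part equal to 4: 71.
|10 − 71| = 61.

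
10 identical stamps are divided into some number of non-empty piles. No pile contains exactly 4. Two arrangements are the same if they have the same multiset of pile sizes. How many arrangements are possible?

31

There are too many to list fully; the first 12 (by largest part) are:
10
1,9
2,8
1,1,8
3,7
1,2,7
1,1,1,7
1,3,6
2,2,6
1,1,2,6
1,1,1,1,6
5,5
…and 19 more, for 31 total.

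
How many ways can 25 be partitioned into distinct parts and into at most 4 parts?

107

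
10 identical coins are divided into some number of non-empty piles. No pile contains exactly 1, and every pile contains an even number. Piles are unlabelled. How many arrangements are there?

Listing the qualifying partitions of 10:
10
2+8
4+6
2+2+6
2+4+4
2+2+2+4
2+2+2+2+2
Counting gives 7.

7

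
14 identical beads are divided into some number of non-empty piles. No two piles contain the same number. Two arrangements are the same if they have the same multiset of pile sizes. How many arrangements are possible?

22

Listing the qualifying partitions of 14:
14
13, 1
12, 2
11, 3
11, 2, 1
10, 4
10, 3, 1
9, 5
9, 4, 1
9, 3, 2
8, 6
8, 5, 1
8, 4, 2
8, 3, 2, 1
7, 6, 1
7, 5, 2
7, 4, 3
7, 4, 2, 1
6, 5, 3
6, 5, 2, 1
6, 4, 3, 1
5, 4, 3, 2
Counting gives 22.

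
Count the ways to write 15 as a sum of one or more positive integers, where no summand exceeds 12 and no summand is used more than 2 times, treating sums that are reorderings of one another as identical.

66

There are too many to list fully; the first 12 (by largest part) are:
12+3
12+2+1
11+4
11+3+1
11+2+2
11+2+1+1
10+5
10+4+1
10+3+2
10+3+1+1
10+2+2+1
9+6
…and 54 more, for 66 total.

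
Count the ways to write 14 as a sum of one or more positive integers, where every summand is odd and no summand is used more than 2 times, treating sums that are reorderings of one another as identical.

They are:
13, 1
11, 3
9, 5
9, 3, 1, 1
7, 7
7, 5, 1, 1
7, 3, 3, 1
5, 5, 3, 1

8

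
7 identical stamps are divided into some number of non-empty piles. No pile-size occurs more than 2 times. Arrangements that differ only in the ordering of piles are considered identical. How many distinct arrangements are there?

9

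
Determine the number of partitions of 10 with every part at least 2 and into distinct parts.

5

They are:
10
8+2
7+3
6+4
5+3+2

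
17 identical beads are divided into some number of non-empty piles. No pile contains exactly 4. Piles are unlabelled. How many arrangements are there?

196

Counting exhaustively, 196 partitions satisfy the conditions.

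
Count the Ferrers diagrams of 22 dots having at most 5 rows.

Counting exhaustively, 255 partitions satisfy the conditions.

255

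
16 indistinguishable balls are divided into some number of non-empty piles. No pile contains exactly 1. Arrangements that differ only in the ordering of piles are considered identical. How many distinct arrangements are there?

55

A partial list (first 12 by largest part):
16
14,2
13,3
12,4
12,2,2
11,5
11,3,2
10,6
10,4,2
10,3,3
10,2,2,2
9,7
…and 43 more, for 55 total.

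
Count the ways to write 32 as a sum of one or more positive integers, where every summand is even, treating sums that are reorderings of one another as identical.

231

A full systematic count gives 231.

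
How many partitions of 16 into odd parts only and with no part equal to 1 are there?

They are:
13 + 3
11 + 5
9 + 7
7 + 3 + 3 + 3
5 + 5 + 3 + 3
Counting gives 5.

5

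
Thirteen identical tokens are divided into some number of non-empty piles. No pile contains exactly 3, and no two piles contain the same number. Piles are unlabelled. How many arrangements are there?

12

They are:
13
1, 12
2, 11
1, 2, 10
4, 9
5, 8
1, 4, 8
6, 7
1, 5, 7
2, 4, 7
2, 5, 6
1, 2, 4, 6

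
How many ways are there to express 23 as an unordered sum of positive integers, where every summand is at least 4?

39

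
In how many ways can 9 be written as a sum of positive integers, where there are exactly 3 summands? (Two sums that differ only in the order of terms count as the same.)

7

They are:
1, 1, 7
1, 2, 6
1, 3, 5
2, 2, 5
1, 4, 4
2, 3, 4
3, 3, 3
Counting gives 7.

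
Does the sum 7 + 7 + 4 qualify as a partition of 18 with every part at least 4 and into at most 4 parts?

The parts sum to 18, and the condition 'every summand is at least 4' holds; the condition 'there are at most 4 summands' holds.

Yes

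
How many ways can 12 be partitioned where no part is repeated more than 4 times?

60

A partial list (first 12 by largest part):
12
1, 11
2, 10
1, 1, 10
3, 9
1, 2, 9
1, 1, 1, 9
4, 8
1, 3, 8
2, 2, 8
1, 1, 2, 8
1, 1, 1, 1, 8
…and 48 more, for 60 total.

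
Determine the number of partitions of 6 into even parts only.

Enumerating:
6
4,2
2,2,2
That's 3 in total.

3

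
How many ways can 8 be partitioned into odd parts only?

6

Enumerating:
1,7
3,5
1,1,1,5
1,1,3,3
1,1,1,1,1,3
1,1,1,1,1,1,1,1
That's 6 in total.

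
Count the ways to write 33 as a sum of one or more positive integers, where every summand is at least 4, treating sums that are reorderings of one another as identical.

225

Enumerating by decreasing first part gives 225 partitions in all.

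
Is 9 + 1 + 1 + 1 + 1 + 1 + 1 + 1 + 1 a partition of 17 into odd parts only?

The parts sum to 17, and the condition 'every summand is odd' holds.

Yes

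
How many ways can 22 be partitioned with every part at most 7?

522

Direct enumeration gives 522 partitions.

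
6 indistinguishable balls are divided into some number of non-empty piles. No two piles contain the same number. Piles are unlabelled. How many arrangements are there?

They are:
6
5 + 1
4 + 2
3 + 2 + 1
That's 4 in total.

4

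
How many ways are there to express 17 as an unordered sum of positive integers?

297

A full systematic count gives 297.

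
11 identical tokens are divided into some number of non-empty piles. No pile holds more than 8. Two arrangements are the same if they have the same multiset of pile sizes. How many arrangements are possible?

There are too many to list fully; the first 12 (by largest part) are:
3, 8
1, 2, 8
1, 1, 1, 8
4, 7
1, 3, 7
2, 2, 7
1, 1, 2, 7
1, 1, 1, 1, 7
5, 6
1, 4, 6
2, 3, 6
1, 1, 3, 6
…and 40 more, for 52 total.

52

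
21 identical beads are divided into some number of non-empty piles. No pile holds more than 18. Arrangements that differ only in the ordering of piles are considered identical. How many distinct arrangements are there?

Direct enumeration gives 788 partitions.

788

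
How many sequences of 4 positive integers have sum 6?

10

Equivalently, choose which 3 of the 5 gaps become plus signs: C(5,3) = 10.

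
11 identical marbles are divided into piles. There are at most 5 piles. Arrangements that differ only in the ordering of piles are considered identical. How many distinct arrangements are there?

37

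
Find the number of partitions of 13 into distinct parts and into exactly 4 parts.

3

The partitions of 13 that satisfy the conditions:
1+2+3+7
1+2+4+6
1+3+4+5
Counting gives 3.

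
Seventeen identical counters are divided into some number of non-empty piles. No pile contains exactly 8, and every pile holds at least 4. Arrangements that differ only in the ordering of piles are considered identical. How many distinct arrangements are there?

Listing the qualifying partitions of 17:
17
13,4
12,5
11,6
10,7
9,4,4
7,6,4
7,5,5
6,6,5
5,4,4,4

10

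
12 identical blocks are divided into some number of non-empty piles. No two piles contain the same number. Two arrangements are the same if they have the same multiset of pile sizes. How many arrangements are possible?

The partitions of 12 that satisfy the conditions:
12
1+11
2+10
3+9
1+2+9
4+8
1+3+8
5+7
1+4+7
2+3+7
1+5+6
2+4+6
1+2+3+6
3+4+5
1+2+4+5
That's 15 in total.

15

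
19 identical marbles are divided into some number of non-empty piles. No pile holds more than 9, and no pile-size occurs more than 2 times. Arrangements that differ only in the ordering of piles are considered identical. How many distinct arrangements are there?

103

There are 103 such partitions.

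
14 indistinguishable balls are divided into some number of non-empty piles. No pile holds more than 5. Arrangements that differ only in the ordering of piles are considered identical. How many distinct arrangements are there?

A partial list (first 12 by largest part):
4+5+5
1+3+5+5
2+2+5+5
1+1+2+5+5
1+1+1+1+5+5
1+4+4+5
2+3+4+5
1+1+3+4+5
1+2+2+4+5
1+1+1+2+4+5
1+1+1+1+1+4+5
3+3+3+5
…and 58 more, for 70 total.

70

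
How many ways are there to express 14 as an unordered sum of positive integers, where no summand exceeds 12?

133

There are 133 such partitions.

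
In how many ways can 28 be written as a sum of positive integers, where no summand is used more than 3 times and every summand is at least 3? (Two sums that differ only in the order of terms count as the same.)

196

Direct enumeration gives 196 partitions.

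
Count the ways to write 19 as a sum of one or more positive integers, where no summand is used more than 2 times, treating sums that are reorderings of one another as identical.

163

There are 163 such partitions.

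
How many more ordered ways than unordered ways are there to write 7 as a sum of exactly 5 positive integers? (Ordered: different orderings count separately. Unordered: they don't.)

13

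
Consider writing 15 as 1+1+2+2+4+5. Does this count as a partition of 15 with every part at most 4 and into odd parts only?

The parts sum to 15, and the condition 'no summand exceeds 4' is violated.

No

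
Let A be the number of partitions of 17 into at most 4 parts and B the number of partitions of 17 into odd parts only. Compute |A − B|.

34

Partitions of 17 into at most 4 parts: 72.
Partitions of 17 into odd parts only: 38.
|72 − 38| = 34.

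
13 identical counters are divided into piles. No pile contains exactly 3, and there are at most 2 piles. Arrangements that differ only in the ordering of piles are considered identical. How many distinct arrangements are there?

Listing the qualifying partitions of 13:
13
12, 1
11, 2
9, 4
8, 5
7, 6

6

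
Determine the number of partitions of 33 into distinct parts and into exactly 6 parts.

58

A partial list (first 12 by largest part):
1,2,3,4,5,18
1,2,3,4,6,17
1,2,3,4,7,16
1,2,3,5,6,16
1,2,3,4,8,15
1,2,3,5,7,15
1,2,4,5,6,15
1,2,3,4,9,14
1,2,3,5,8,14
1,2,3,6,7,14
1,2,4,5,7,14
1,3,4,5,6,14
…and 46 more, for 58 total.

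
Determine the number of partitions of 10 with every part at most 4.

23

Listing the qualifying partitions of 10:
2+4+4
1+1+4+4
3+3+4
1+2+3+4
1+1+1+3+4
2+2+2+4
1+1+2+2+4
1+1+1+1+2+4
1+1+1+1+1+1+4
1+3+3+3
2+2+3+3
1+1+2+3+3
1+1+1+1+3+3
1+2+2+2+3
1+1+1+2+2+3
1+1+1+1+1+2+3
1+1+1+1+1+1+1+3
2+2+2+2+2
1+1+2+2+2+2
1+1+1+1+2+2+2
1+1+1+1+1+1+2+2
1+1+1+1+1+1+1+1+2
1+1+1+1+1+1+1+1+1+1
Counting gives 23.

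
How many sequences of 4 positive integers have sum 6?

Place 3 bars in the 5 internal gaps of a row of 6 dots: C(5,3) = 10.

10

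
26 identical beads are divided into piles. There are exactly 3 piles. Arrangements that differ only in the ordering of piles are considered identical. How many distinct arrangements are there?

56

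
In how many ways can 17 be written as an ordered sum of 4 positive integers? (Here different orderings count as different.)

560

Equivalently, choose which 3 of the 16 gaps become plus signs: C(16,3) = 560.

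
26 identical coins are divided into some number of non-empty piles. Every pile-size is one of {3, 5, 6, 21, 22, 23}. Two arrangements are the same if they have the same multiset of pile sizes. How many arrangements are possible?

8

They are:
23, 3
21, 5
6, 6, 6, 5, 3
6, 6, 5, 3, 3, 3
6, 5, 5, 5, 5
6, 5, 3, 3, 3, 3, 3
5, 5, 5, 5, 3, 3
5, 3, 3, 3, 3, 3, 3, 3
Counting gives 8.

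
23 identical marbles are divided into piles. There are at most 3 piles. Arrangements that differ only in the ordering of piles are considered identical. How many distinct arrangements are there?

A partial list (first 12 by largest part):
23
22+1
21+2
21+1+1
20+3
20+2+1
19+4
19+3+1
19+2+2
18+5
18+4+1
18+3+2
…and 44 more, for 56 total.

56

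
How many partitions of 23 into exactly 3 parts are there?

A partial list (first 12 by largest part):
21+1+1
20+2+1
19+3+1
19+2+2
18+4+1
18+3+2
17+5+1
17+4+2
17+3+3
16+6+1
16+5+2
16+4+3
…and 32 more, for 44 total.

44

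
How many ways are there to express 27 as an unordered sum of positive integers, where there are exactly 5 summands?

Enumerating by decreasing first part gives 255 partitions in all.

255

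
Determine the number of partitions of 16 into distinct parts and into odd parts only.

They are:
1, 15
3, 13
5, 11
7, 9
1, 3, 5, 7
That's 5 in total.

5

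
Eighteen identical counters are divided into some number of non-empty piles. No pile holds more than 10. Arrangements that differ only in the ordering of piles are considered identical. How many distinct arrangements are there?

Counting exhaustively, 340 partitions satisfy the conditions.

340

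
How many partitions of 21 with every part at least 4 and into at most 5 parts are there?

There are too many to list fully; the first 12 (by largest part) are:
21
17, 4
16, 5
15, 6
14, 7
13, 8
13, 4, 4
12, 9
12, 5, 4
11, 10
11, 6, 4
11, 5, 5
…and 15 more, for 27 total.

27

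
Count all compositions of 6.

32

The number of compositions of n is 2^(n−1); here 2^5 = 32.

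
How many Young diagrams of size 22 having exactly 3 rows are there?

A partial list (first 12 by largest part):
20 + 1 + 1
19 + 2 + 1
18 + 3 + 1
18 + 2 + 2
17 + 4 + 1
17 + 3 + 2
16 + 5 + 1
16 + 4 + 2
16 + 3 + 3
15 + 6 + 1
15 + 5 + 2
15 + 4 + 3
…and 28 more, for 40 total.

40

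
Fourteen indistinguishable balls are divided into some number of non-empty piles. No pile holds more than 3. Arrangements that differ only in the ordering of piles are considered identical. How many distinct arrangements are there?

24

The partitions of 14 that satisfy the conditions:
3,3,3,3,2
3,3,3,3,1,1
3,3,3,2,2,1
3,3,3,2,1,1,1
3,3,3,1,1,1,1,1
3,3,2,2,2,2
3,3,2,2,2,1,1
3,3,2,2,1,1,1,1
3,3,2,1,1,1,1,1,1
3,3,1,1,1,1,1,1,1,1
3,2,2,2,2,2,1
3,2,2,2,2,1,1,1
3,2,2,2,1,1,1,1,1
3,2,2,1,1,1,1,1,1,1
3,2,1,1,1,1,1,1,1,1,1
3,1,1,1,1,1,1,1,1,1,1,1
2,2,2,2,2,2,2
2,2,2,2,2,2,1,1
2,2,2,2,2,1,1,1,1
2,2,2,2,1,1,1,1,1,1
2,2,2,1,1,1,1,1,1,1,1
2,2,1,1,1,1,1,1,1,1,1,1
2,1,1,1,1,1,1,1,1,1,1,1,1
1,1,1,1,1,1,1,1,1,1,1,1,1,1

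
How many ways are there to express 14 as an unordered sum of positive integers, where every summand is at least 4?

Enumerating:
14
4,10
5,9
6,8
7,7
4,4,6
4,5,5

7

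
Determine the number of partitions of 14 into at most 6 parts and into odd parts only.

They are:
13, 1
11, 3
11, 1, 1, 1
9, 5
9, 3, 1, 1
9, 1, 1, 1, 1, 1
7, 7
7, 5, 1, 1
7, 3, 3, 1
7, 3, 1, 1, 1, 1
5, 5, 3, 1
5, 5, 1, 1, 1, 1
5, 3, 3, 3
5, 3, 3, 1, 1, 1
3, 3, 3, 3, 1, 1
Counting gives 15.

15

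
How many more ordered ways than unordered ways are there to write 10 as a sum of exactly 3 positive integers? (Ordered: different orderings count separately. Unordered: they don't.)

28

Ordered (compositions into 3 parts): C(9,2) = 36.
Partitions of 10 into exactly 3 parts: 8.
Difference: 36 − 8 = 28.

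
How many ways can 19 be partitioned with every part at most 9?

There are 393 such partitions.

393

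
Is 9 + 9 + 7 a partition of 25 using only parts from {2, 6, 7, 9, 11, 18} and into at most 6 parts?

Yes

The parts sum to 25, and the condition 'each summand belongs to {2, 6, 7, 9, 11, 18}' holds; the condition 'there are at most 6 summands' holds.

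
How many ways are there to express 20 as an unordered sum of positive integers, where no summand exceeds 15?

615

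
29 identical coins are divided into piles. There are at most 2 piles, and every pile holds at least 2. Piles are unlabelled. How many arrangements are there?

14

The partitions of 29 that satisfy the conditions:
29
27+2
26+3
25+4
24+5
23+6
22+7
21+8
20+9
19+10
18+11
17+12
16+13
15+14
Counting gives 14.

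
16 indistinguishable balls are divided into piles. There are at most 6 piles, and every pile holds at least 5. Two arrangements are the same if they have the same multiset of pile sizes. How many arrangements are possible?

6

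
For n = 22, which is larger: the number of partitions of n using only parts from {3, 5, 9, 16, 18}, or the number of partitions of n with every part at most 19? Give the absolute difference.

995

Partitions of 22 using only parts from {3, 5, 9, 16, 18}: 3.
Partitions of 22 with every part at most 19: 998.
|3 − 998| = 995.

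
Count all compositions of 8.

128

There are 7 gaps and each independently is a cut or not, giving 2^7 = 128.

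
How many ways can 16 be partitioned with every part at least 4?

Enumerating:
16
12 + 4
11 + 5
10 + 6
9 + 7
8 + 8
8 + 4 + 4
7 + 5 + 4
6 + 6 + 4
6 + 5 + 5
4 + 4 + 4 + 4

11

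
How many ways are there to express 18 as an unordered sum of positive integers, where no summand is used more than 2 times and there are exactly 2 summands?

9

They are:
1+17
2+16
3+15
4+14
5+13
6+12
7+11
8+10
9+9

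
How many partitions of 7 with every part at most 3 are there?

8

They are:
1 + 3 + 3
2 + 2 + 3
1 + 1 + 2 + 3
1 + 1 + 1 + 1 + 3
1 + 2 + 2 + 2
1 + 1 + 1 + 2 + 2
1 + 1 + 1 + 1 + 1 + 2
1 + 1 + 1 + 1 + 1 + 1 + 1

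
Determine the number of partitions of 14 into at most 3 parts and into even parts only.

8

The partitions of 14 that satisfy the conditions:
14
12+2
10+4
10+2+2
8+6
8+4+2
6+6+2
6+4+4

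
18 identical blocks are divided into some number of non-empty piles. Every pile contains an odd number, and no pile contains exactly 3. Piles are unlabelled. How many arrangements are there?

19

Enumerating:
1+17
1+1+1+15
5+13
1+1+1+1+1+13
7+11
1+1+5+11
1+1+1+1+1+1+1+11
9+9
1+1+7+9
1+1+1+1+5+9
1+1+1+1+1+1+1+1+1+9
1+1+1+1+7+7
1+5+5+7
1+1+1+1+1+1+5+7
1+1+1+1+1+1+1+1+1+1+1+7
1+1+1+5+5+5
1+1+1+1+1+1+1+1+5+5
1+1+1+1+1+1+1+1+1+1+1+1+1+5
1+1+1+1+1+1+1+1+1+1+1+1+1+1+1+1+1+1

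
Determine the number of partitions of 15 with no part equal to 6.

Systematic enumeration (by largest part, then next-largest, …) yields 146.

146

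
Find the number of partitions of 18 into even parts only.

There are too many to list fully; the first 12 (by largest part) are:
18
16 + 2
14 + 4
14 + 2 + 2
12 + 6
12 + 4 + 2
12 + 2 + 2 + 2
10 + 8
10 + 6 + 2
10 + 4 + 4
10 + 4 + 2 + 2
10 + 2 + 2 + 2 + 2
…and 18 more, for 30 total.

30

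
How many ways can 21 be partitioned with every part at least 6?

9

Listing the qualifying partitions of 21:
21
15,6
14,7
13,8
12,9
11,10
9,6,6
8,7,6
7,7,7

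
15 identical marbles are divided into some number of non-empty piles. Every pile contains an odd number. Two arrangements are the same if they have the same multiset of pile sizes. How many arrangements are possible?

A partial list (first 12 by largest part):
15
13, 1, 1
11, 3, 1
11, 1, 1, 1, 1
9, 5, 1
9, 3, 3
9, 3, 1, 1, 1
9, 1, 1, 1, 1, 1, 1
7, 7, 1
7, 5, 3
7, 5, 1, 1, 1
7, 3, 3, 1, 1
…and 15 more, for 27 total.

27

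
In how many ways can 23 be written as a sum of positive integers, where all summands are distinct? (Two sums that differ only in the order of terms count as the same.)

Enumerating by decreasing first part gives 104 partitions in all.

104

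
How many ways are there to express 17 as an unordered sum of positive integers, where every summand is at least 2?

66

A partial list (first 12 by largest part):
17
15, 2
14, 3
13, 4
13, 2, 2
12, 5
12, 3, 2
11, 6
11, 4, 2
11, 3, 3
11, 2, 2, 2
10, 7
…and 54 more, for 66 total.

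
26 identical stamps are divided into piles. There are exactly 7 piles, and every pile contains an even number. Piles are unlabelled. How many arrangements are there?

They are:
14+2+2+2+2+2+2
12+4+2+2+2+2+2
10+6+2+2+2+2+2
10+4+4+2+2+2+2
8+8+2+2+2+2+2
8+6+4+2+2+2+2
8+4+4+4+2+2+2
6+6+6+2+2+2+2
6+6+4+4+2+2+2
6+4+4+4+4+2+2
4+4+4+4+4+4+2
Counting gives 11.

11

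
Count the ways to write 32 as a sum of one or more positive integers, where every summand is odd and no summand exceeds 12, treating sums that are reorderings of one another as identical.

Enumerating by decreasing first part gives 227 partitions in all.

227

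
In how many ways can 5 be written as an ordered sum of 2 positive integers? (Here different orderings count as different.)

4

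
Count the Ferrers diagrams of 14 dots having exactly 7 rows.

15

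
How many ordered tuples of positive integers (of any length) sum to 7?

There are 6 gaps and each independently is a cut or not, giving 2^6 = 64.

64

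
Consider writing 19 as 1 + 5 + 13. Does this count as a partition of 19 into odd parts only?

The parts sum to 19, and the condition 'every summand is odd' holds.

Yes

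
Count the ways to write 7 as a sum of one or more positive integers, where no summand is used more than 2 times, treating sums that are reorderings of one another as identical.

9

The partitions of 7 that satisfy the conditions:
7
1,6
2,5
1,1,5
3,4
1,2,4
1,3,3
2,2,3
1,1,2,3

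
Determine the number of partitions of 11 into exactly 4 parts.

They are:
8,1,1,1
7,2,1,1
6,3,1,1
6,2,2,1
5,4,1,1
5,3,2,1
5,2,2,2
4,4,2,1
4,3,3,1
4,3,2,2
3,3,3,2
That's 11 in total.

11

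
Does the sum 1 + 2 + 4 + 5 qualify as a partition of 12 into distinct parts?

The parts sum to 12, and the condition 'all summands are distinct' holds.

Yes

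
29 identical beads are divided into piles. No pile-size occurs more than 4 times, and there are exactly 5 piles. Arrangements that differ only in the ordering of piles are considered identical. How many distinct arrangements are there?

333

Systematic enumeration (by largest part, then next-largest, …) yields 333.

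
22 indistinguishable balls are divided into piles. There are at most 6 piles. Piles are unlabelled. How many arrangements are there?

391

There are 391 such partitions.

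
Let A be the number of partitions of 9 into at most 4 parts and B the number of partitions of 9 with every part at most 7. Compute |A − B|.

10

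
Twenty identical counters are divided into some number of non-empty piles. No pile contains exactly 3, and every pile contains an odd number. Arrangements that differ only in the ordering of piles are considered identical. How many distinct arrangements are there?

26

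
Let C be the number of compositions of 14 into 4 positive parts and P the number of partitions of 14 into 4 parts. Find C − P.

263

Ordered (compositions into 4 parts): C(13,3) = 286.
Unordered (partitions into 4 parts): 23.
Difference: 286 − 23 = 263.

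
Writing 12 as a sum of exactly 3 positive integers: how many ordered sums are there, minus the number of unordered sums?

43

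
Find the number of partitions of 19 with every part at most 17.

Enumerating by decreasing first part gives 488 partitions in all.

488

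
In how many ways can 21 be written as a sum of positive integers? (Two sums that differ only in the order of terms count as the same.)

792

There are 792 such partitions.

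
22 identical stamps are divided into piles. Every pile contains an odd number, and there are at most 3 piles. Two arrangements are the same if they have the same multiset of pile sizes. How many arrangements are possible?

The partitions of 22 that satisfy the conditions:
21, 1
19, 3
17, 5
15, 7
13, 9
11, 11
Counting gives 6.

6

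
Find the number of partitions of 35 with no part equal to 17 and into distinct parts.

540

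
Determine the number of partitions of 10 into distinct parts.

10

Listing the qualifying partitions of 10:
10
9, 1
8, 2
7, 3
7, 2, 1
6, 4
6, 3, 1
5, 4, 1
5, 3, 2
4, 3, 2, 1
That's 10 in total.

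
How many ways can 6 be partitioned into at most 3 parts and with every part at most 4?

Enumerating:
4,2
4,1,1
3,3
3,2,1
2,2,2
Counting gives 5.

5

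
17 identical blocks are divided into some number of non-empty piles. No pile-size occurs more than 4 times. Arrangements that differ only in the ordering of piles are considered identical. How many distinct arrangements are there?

205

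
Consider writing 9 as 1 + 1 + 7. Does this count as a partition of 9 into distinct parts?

No

The parts sum to 9, and the condition 'all summands are distinct' is violated.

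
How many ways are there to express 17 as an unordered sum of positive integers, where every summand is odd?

38

A partial list (first 12 by largest part):
17
1, 1, 15
1, 3, 13
1, 1, 1, 1, 13
1, 5, 11
3, 3, 11
1, 1, 1, 3, 11
1, 1, 1, 1, 1, 1, 11
1, 7, 9
3, 5, 9
1, 1, 1, 5, 9
1, 1, 3, 3, 9
…and 26 more, for 38 total.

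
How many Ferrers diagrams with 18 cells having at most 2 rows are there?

10

They are:
18
17, 1
16, 2
15, 3
14, 4
13, 5
12, 6
11, 7
10, 8
9, 9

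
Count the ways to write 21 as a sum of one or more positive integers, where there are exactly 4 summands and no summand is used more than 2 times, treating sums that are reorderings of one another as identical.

There are too many to list fully; the first 12 (by largest part) are:
1 + 1 + 2 + 17
1 + 1 + 3 + 16
1 + 2 + 2 + 16
1 + 1 + 4 + 15
1 + 2 + 3 + 15
1 + 1 + 5 + 14
1 + 2 + 4 + 14
1 + 3 + 3 + 14
2 + 2 + 3 + 14
1 + 1 + 6 + 13
1 + 2 + 5 + 13
1 + 3 + 4 + 13
…and 54 more, for 66 total.

66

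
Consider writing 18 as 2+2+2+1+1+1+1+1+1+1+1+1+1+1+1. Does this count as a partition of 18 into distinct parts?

The parts sum to 18, and the condition 'all summands are distinct' is violated.

No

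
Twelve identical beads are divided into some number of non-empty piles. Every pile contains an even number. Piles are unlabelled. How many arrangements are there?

Enumerating:
12
10+2
8+4
8+2+2
6+6
6+4+2
6+2+2+2
4+4+4
4+4+2+2
4+2+2+2+2
2+2+2+2+2+2

11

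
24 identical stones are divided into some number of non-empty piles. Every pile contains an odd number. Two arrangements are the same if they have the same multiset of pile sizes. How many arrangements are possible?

122

Enumerating by decreasing first part gives 122 partitions in all.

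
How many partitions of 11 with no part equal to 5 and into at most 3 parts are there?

Enumerating:
11
10+1
9+2
9+1+1
8+3
8+2+1
7+4
7+3+1
7+2+2
6+4+1
6+3+2
4+4+3
Counting gives 12.

12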